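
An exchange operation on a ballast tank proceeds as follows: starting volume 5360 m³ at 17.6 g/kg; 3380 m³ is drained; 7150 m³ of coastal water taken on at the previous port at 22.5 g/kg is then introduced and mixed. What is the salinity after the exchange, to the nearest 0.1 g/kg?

21.4 g/kg

Remaining after removal: 1,980 m³ at 17.6 g/kg (salt = 34,848)
After addition: salt = 34,848 + 7,150×22.5 = 195,723; volume = 9,130 m³
S = 195,723 / 9,130 = 21.4373 g/kg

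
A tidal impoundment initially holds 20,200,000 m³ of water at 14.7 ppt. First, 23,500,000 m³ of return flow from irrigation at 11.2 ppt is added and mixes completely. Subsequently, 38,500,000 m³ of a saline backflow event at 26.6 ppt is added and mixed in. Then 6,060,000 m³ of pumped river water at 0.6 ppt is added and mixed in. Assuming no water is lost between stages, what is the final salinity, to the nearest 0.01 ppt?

Salt balance:
Initial salt = 20,200,000×14.7 = 296,940,000
After stage 1: salt = 296,940,000 + 23,500,000×11.2 = 560,140,000; volume = 43,700,000 m³; S = 12.818 ppt
After stage 2: salt = 560,140,000 + 38,500,000×26.6 = 1,584,240,000; volume = 82,200,000 m³; S = 19.273 ppt
After stage 3: salt = 1,584,240,000 + 6,060,000×0.6 = 1,587,876,000; volume = 88,260,000 m³
S = 1,587,876,000 / 88,260,000 = 17.9909 ppt

17.99 ppt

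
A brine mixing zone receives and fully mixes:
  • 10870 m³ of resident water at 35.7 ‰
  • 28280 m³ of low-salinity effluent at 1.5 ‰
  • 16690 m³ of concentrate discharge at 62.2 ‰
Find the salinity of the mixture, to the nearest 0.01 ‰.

26.30 ‰

Salt balance:
salt = 10,870×35.7 + 28,280×1.5 + 16,690×62.2 = 388,059 + 42,420 + 1,038,118 = 1,468,597
volume = 10,870 + 28,280 + 16,690 = 55,840 m³
S = 1,468,597 / 55,840 = 26.3001 ‰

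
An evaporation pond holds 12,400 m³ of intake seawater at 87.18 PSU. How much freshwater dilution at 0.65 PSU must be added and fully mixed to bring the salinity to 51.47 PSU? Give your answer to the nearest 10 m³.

Salt balance: 12,400×87.18 + V×0.65 = (12,400+V)×51.47
1,081,032 + 0.65V = 638,228 + 51.47V
442,804 = 50.82V
V = 8,713.18 m³

8710 m³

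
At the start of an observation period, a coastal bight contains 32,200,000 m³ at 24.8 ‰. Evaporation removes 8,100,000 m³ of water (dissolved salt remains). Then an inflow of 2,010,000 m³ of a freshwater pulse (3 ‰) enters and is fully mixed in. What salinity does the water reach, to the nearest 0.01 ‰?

30.82 ‰

After evaporation: salt = 32,200,000×24.8 = 798,560,000; volume = 32,200,000 − 8,100,000 = 24,100,000 m³
After mixing: salt = 798,560,000 + 2,010,000×3 = 804,590,000; volume = 24,100,000 + 2,010,000 = 26,110,000 m³
S = 804,590,000 / 26,110,000 = 30.8154 ‰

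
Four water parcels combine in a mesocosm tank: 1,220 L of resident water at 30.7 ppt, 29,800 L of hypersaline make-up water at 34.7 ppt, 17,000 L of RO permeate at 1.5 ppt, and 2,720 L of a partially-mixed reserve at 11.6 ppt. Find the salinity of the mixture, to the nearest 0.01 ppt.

22.24 ppt

Salt balance:
salt = 1,220×30.7 + 29,800×34.7 + 17,000×1.5 + 2,720×11.6 = 37,454 + 1,034,060 + 25,500 + 31,552 = 1,128,566
volume = 1,220 + 29,800 + 17,000 + 2,720 = 50,740 L
S = 1,128,566 / 50,740 = 22.2421 ppt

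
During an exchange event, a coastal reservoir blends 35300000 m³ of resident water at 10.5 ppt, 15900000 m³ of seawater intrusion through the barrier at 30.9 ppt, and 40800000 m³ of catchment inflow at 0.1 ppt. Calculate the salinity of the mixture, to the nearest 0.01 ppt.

9.41 ppt

By conservation of dissolved salt,
salt = 35,300,000×10.5 + 15,900,000×30.9 + 40,800,000×0.1 = 370,650,000 + 491,310,000 + 4,080,000 = 866,040,000
volume = 35,300,000 + 15,900,000 + 40,800,000 = 92,000,000 m³
S = 866,040,000 / 92,000,000 = 9.4135 ppt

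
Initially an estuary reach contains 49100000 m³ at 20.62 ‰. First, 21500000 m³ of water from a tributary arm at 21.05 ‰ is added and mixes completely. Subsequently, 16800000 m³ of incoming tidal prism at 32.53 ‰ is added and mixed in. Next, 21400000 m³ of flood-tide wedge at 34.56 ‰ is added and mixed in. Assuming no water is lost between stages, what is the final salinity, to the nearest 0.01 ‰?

25.29 ‰

Salt balance:
Initial salt = 49,100,000×20.62 = 1,012,442,000
After stage 1: salt = 1,012,442,000 + 21,500,000×21.05 = 1,465,017,000; volume = 70,600,000 m³; S = 20.751 ‰
After stage 2: salt = 1,465,017,000 + 16,800,000×32.53 = 2,011,521,000; volume = 87,400,000 m³; S = 23.015 ‰
After stage 3: salt = 2,011,521,000 + 21,400,000×34.56 = 2,751,105,000; volume = 108,800,000 m³
S = 2,751,105,000 / 108,800,000 = 25.2859 ‰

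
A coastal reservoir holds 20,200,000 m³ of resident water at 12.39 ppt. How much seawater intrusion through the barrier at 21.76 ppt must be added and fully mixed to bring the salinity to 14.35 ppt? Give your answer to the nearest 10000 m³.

5340000 m³

Salt balance: 20,200,000×12.39 + V×21.76 = (20,200,000+V)×14.35
250,278,000 + 21.76V = 289,870,000 + 14.35V
39,592,000 = 7.41V
V = 5,343,049.93 m³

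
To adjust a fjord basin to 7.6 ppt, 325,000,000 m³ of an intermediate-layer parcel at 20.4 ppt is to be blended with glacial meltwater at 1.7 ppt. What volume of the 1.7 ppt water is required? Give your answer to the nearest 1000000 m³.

Salt balance: 325,000,000×20.4 + V×1.7 = (325,000,000+V)×7.6
6,630,000,000 + 1.7V = 2,470,000,000 + 7.6V
4,160,000,000 = 5.9V
V = 705,084,745.76 m³

705000000 m³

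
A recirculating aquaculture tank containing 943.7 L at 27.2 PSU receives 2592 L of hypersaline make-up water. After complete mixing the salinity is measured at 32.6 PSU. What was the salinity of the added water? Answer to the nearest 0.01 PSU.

34.57 PSU

Salt balance: 943.7×27.2 + 2,592×S = 3,535.7×32.6
25,668.64 + 2,592·S = 115,263.82
S = (115,263.82 − 25,668.64) / 2,592 = 34.566 PSU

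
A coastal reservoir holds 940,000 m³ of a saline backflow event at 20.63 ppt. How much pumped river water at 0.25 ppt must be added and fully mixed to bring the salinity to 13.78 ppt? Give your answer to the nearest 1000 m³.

Salt balance: 940,000×20.63 + V×0.25 = (940,000+V)×13.78
19,392,200 + 0.25V = 12,953,200 + 13.78V
6,439,000 = 13.53V
V = 475,905.4 m³

476000 m³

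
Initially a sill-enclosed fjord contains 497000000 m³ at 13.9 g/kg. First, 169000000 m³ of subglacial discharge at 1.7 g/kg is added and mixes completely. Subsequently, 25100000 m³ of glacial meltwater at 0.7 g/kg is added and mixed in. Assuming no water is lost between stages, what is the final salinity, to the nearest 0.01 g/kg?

10.44 g/kg

Total salt / total volume:
Initial salt = 497,000,000×13.9 = 6,908,300,000
After stage 1: salt = 6,908,300,000 + 169,000,000×1.7 = 7,195,600,000; volume = 666,000,000 m³; S = 10.804 g/kg
After stage 2: salt = 7,195,600,000 + 25,100,000×0.7 = 7,213,170,000; volume = 691,100,000 m³
S = 7,213,170,000 / 691,100,000 = 10.4372 g/kg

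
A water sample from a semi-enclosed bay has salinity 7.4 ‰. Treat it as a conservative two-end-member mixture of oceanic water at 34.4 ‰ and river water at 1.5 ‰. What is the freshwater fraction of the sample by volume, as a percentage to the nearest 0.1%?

82.1%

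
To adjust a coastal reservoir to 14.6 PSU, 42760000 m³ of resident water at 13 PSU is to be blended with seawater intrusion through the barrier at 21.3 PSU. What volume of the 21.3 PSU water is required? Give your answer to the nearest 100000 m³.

10200000 m³

Salt balance: 42,760,000×13 + V×21.3 = (42,760,000+V)×14.6
555,880,000 + 21.3V = 624,296,000 + 14.6V
68,416,000 = 6.7V
V = 10,211,343.28 m³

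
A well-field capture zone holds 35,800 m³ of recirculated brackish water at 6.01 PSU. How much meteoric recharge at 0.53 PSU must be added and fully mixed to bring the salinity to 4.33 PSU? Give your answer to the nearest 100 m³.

Salt balance: 35,800×6.01 + V×0.53 = (35,800+V)×4.33
215,158 + 0.53V = 155,014 + 4.33V
60,144 = 3.8V
V = 15,827.37 m³

15800 m³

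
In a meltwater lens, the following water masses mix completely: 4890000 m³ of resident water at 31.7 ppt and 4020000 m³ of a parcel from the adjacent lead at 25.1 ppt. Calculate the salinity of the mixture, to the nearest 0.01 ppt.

Conserving salt mass:
salt = 4,890,000×31.7 + 4,020,000×25.1 = 155,013,000 + 100,902,000 = 255,915,000
volume = 4,890,000 + 4,020,000 = 8,910,000 m³
S = 255,915,000 / 8,910,000 = 28.7222 ppt

28.72 ppt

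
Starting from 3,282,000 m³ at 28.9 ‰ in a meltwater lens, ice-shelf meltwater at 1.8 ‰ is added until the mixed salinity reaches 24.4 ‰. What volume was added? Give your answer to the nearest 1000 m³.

653000 m³

Salt balance: 3,282,000×28.9 + V×1.8 = (3,282,000+V)×24.4
94,849,800 + 1.8V = 80,080,800 + 24.4V
14,769,000 = 22.6V
V = 653,495.58 m³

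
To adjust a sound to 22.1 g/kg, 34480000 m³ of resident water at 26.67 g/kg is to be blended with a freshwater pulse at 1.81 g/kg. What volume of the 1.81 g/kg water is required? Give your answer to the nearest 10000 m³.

7770000 m³

Salt balance: 34,480,000×26.67 + V×1.81 = (34,480,000+V)×22.1
919,581,600 + 1.81V = 762,008,000 + 22.1V
157,573,600 = 20.29V
V = 7,766,071.96 m³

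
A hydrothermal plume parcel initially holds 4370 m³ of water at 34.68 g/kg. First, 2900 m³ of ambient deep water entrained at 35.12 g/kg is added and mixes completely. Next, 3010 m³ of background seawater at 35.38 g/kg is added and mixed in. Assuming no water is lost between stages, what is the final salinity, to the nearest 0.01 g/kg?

35.01 g/kg

Mass of salt is conserved:
Initial salt = 4,370×34.68 = 151,551.6
After stage 1: salt = 151,551.6 + 2,900×35.12 = 253,399.6; volume = 7,270 m³; S = 34.856 g/kg
After stage 2: salt = 253,399.6 + 3,010×35.38 = 359,893.4; volume = 10,280 m³
S = 359,893.4 / 10,280 = 35.0091 g/kg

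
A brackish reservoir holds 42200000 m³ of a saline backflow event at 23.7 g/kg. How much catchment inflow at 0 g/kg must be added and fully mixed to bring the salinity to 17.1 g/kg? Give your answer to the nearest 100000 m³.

Salt balance: 42,200,000×23.7 + V×0 = (42,200,000+V)×17.1
1,000,140,000 + 0V = 721,620,000 + 17.1V
278,520,000 = 17.1V
V = 16,287,719.3 m³

16300000 m³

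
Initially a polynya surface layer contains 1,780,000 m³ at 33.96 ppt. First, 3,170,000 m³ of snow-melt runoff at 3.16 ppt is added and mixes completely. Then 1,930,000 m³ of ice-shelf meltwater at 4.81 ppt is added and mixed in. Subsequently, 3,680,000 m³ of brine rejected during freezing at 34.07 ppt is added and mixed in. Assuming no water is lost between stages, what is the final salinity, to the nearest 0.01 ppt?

19.42 ppt

By conservation of dissolved salt,
Initial salt = 1,780,000×33.96 = 60,448,800
After stage 1: salt = 60,448,800 + 3,170,000×3.16 = 70,466,000; volume = 4,950,000 m³; S = 14.236 ppt
After stage 2: salt = 70,466,000 + 1,930,000×4.81 = 79,749,300; volume = 6,880,000 m³; S = 11.591 ppt
After stage 3: salt = 79,749,300 + 3,680,000×34.07 = 205,126,900; volume = 10,560,000 m³
S = 205,126,900 / 10,560,000 = 19.4249 ppt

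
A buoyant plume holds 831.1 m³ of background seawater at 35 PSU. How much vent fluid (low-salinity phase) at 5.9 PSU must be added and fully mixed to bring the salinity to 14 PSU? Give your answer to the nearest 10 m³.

2150 m³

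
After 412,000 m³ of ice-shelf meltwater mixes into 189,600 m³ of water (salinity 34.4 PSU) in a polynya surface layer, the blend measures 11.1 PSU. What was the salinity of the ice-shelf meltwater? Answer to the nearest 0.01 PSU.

0.38 PSU

Salt balance: 189,600×34.4 + 412,000×S = 601,600×11.1
6,522,240 + 412,000·S = 6,677,760
S = (6,677,760 − 6,522,240) / 412,000 = 0.3775 PSU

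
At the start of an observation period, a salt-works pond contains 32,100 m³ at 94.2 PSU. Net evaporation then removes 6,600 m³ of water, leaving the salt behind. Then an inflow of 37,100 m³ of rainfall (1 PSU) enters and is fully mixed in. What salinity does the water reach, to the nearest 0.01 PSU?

After evaporation: salt = 32,100×94.2 = 3,023,820; volume = 32,100 − 6,600 = 25,500 m³
After mixing: salt = 3,023,820 + 37,100×1 = 3,060,920; volume = 25,500 + 37,100 = 62,600 m³
S = 3,060,920 / 62,600 = 48.8965 PSU

48.90 PSU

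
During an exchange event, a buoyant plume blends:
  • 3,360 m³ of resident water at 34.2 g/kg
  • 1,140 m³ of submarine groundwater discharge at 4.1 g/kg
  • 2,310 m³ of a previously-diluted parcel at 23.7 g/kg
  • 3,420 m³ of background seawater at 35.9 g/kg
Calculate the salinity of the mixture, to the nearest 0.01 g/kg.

By conservation of dissolved salt,
salt = 3,360×34.2 + 1,140×4.1 + 2,310×23.7 + 3,420×35.9 = 114,912 + 4,674 + 54,747 + 122,778 = 297,111
volume = 3,360 + 1,140 + 2,310 + 3,420 = 10,230 m³
S = 297,111 / 10,230 = 29.0431 g/kg

29.04 g/kg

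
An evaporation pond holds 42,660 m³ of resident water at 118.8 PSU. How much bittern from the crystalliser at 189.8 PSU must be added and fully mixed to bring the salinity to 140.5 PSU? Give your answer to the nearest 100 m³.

Salt balance: 42,660×118.8 + V×189.8 = (42,660+V)×140.5
5,068,008 + 189.8V = 5,993,730 + 140.5V
925,722 = 49.3V
V = 18,777.32 m³

18800 m³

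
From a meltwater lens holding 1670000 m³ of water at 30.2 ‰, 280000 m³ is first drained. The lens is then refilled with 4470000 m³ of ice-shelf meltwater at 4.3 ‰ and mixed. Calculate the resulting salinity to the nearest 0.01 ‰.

Remaining after removal: 1,390,000 m³ at 30.2 ‰ (salt = 41,978,000)
After addition: salt = 41,978,000 + 4,470,000×4.3 = 61,199,000; volume = 5,860,000 m³
S = 61,199,000 / 5,860,000 = 10.4435 ‰

10.44 ‰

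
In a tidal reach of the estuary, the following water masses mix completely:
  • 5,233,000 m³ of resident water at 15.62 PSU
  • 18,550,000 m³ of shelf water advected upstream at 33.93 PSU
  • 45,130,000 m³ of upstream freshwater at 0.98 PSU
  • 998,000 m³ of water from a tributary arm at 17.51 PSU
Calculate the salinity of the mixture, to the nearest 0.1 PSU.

11.1 PSU

Conserving salt mass:
salt = 5,233,000×15.62 + 18,550,000×33.93 + 45,130,000×0.98 + 998,000×17.51 = 81,739,460 + 629,401,500 + 44,227,400 + 17,474,980 = 772,843,340
volume = 5,233,000 + 18,550,000 + 45,130,000 + 998,000 = 69,911,000 m³
S = 772,843,340 / 69,911,000 = 11.055 PSU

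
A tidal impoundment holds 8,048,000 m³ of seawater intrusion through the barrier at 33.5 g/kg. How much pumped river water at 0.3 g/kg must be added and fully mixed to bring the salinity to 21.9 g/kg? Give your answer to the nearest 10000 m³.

Salt balance: 8,048,000×33.5 + V×0.3 = (8,048,000+V)×21.9
269,608,000 + 0.3V = 176,251,200 + 21.9V
93,356,800 = 21.6V
V = 4,322,074.07 m³

4320000 m³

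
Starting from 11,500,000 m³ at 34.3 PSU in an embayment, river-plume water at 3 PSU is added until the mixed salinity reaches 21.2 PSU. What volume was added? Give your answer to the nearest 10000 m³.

Salt balance: 11,500,000×34.3 + V×3 = (11,500,000+V)×21.2
394,450,000 + 3V = 243,800,000 + 21.2V
150,650,000 = 18.2V
V = 8,277,472.53 m³

8280000 m³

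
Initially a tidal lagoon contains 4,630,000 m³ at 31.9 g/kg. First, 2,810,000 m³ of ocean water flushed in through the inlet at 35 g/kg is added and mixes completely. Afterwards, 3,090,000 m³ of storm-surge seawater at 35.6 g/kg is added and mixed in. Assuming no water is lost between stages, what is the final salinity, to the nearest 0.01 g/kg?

Weighted by volume,
Initial salt = 4,630,000×31.9 = 147,697,000
After stage 1: salt = 147,697,000 + 2,810,000×35 = 246,047,000; volume = 7,440,000 m³; S = 33.071 g/kg
After stage 2: salt = 246,047,000 + 3,090,000×35.6 = 356,051,000; volume = 10,530,000 m³
S = 356,051,000 / 10,530,000 = 33.813 g/kg

33.81 g/kg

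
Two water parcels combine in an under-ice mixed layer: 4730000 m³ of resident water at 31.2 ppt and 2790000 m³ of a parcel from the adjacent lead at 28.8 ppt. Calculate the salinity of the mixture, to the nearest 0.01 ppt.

Total salt / total volume:
salt = 4,730,000×31.2 + 2,790,000×28.8 = 147,576,000 + 80,352,000 = 227,928,000
volume = 4,730,000 + 2,790,000 = 7,520,000 m³
S = 227,928,000 / 7,520,000 = 30.3096 ppt

30.31 ppt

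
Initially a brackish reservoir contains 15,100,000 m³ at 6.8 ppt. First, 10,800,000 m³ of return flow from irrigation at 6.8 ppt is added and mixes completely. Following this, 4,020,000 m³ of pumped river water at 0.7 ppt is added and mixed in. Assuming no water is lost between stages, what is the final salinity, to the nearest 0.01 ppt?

Total salt / total volume:
Initial salt = 15,100,000×6.8 = 102,680,000
After stage 1: salt = 102,680,000 + 10,800,000×6.8 = 176,120,000; volume = 25,900,000 m³; S = 6.8 ppt
After stage 2: salt = 176,120,000 + 4,020,000×0.7 = 178,934,000; volume = 29,920,000 m³
S = 178,934,000 / 29,920,000 = 5.9804 ppt

5.98 ppt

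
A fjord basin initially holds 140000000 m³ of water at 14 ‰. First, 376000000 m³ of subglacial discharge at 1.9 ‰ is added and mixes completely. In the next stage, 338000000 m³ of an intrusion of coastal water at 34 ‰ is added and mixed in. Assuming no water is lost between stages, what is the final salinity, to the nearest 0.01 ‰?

16.59 ‰

By conservation of dissolved salt,
Initial salt = 140,000,000×14 = 1,960,000,000
After stage 1: salt = 1,960,000,000 + 376,000,000×1.9 = 2,674,400,000; volume = 516,000,000 m³; S = 5.183 ‰
After stage 2: salt = 2,674,400,000 + 338,000,000×34 = 14,166,400,000; volume = 854,000,000 m³
S = 14,166,400,000 / 854,000,000 = 16.5883 ‰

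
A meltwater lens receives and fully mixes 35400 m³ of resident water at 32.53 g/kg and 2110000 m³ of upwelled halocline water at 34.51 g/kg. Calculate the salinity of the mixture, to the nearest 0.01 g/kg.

34.48 g/kg

Weighted by volume,
salt = 35,400×32.53 + 2,110,000×34.51 = 1,151,562 + 72,816,100 = 73,967,662
volume = 35,400 + 2,110,000 = 2,145,400 m³
S = 73,967,662 / 2,145,400 = 34.4773 g/kg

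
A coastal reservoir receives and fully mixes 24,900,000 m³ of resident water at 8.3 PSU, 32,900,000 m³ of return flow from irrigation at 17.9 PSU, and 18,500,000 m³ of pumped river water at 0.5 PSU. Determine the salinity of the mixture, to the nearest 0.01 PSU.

Conserving salt mass:
salt = 24,900,000×8.3 + 32,900,000×17.9 + 18,500,000×0.5 = 206,670,000 + 588,910,000 + 9,250,000 = 804,830,000
volume = 24,900,000 + 32,900,000 + 18,500,000 = 76,300,000 m³
S = 804,830,000 / 76,300,000 = 10.5482 PSU

10.55 PSU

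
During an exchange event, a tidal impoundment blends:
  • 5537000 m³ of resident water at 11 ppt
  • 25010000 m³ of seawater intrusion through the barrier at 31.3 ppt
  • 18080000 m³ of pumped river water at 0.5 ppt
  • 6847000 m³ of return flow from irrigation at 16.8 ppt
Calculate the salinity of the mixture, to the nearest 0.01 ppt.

Salt balance:
salt = 5,537,000×11 + 25,010,000×31.3 + 18,080,000×0.5 + 6,847,000×16.8 = 60,907,000 + 782,813,000 + 9,040,000 + 115,029,600 = 967,789,600
volume = 5,537,000 + 25,010,000 + 18,080,000 + 6,847,000 = 55,474,000 m³
S = 967,789,600 / 55,474,000 = 17.4458 ppt

17.45 ppt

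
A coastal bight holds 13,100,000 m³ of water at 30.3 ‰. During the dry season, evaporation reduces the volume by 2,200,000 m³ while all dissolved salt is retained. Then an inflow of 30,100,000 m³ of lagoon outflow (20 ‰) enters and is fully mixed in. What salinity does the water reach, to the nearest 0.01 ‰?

After evaporation: salt = 13,100,000×30.3 = 396,930,000; volume = 13,100,000 − 2,200,000 = 10,900,000 m³
After mixing: salt = 396,930,000 + 30,100,000×20 = 998,930,000; volume = 10,900,000 + 30,100,000 = 41,000,000 m³
S = 998,930,000 / 41,000,000 = 24.3641 ‰

24.36 ‰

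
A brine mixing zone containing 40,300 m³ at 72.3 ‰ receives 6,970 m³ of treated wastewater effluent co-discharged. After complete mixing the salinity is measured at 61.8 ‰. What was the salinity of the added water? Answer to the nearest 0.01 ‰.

Salt balance: 40,300×72.3 + 6,970×S = 47,270×61.8
2,913,690 + 6,970·S = 2,921,286
S = (2,921,286 − 2,913,690) / 6,970 = 1.0898 ‰

1.09 ‰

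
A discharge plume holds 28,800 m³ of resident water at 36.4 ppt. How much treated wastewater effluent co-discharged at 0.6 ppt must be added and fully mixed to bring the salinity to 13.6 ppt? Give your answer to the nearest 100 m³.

Salt balance: 28,800×36.4 + V×0.6 = (28,800+V)×13.6
1,048,320 + 0.6V = 391,680 + 13.6V
656,640 = 13V
V = 50,510.77 m³

50500 m³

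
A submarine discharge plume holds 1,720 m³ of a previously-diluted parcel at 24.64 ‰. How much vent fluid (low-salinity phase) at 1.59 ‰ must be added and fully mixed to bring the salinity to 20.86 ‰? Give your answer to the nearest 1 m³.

337 m³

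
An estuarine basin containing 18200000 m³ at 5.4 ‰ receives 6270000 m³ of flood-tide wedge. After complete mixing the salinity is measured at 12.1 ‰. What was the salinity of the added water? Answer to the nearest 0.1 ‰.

31.5 ‰

Salt balance: 18,200,000×5.4 + 6,270,000×S = 24,470,000×12.1
98,280,000 + 6,270,000·S = 296,087,000
S = (296,087,000 − 98,280,000) / 6,270,000 = 31.5482 ‰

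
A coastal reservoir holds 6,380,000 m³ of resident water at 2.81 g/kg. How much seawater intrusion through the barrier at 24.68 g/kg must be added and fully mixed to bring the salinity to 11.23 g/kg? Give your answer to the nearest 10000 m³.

3990000 m³

Salt balance: 6,380,000×2.81 + V×24.68 = (6,380,000+V)×11.23
17,927,800 + 24.68V = 71,647,400 + 11.23V
53,719,600 = 13.45V
V = 3,994,022.3 m³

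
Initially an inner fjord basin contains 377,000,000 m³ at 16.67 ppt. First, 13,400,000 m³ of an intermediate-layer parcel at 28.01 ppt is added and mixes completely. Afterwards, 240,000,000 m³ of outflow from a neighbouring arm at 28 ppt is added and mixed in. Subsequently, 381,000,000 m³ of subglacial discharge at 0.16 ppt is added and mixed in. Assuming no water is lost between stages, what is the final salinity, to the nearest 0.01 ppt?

Total salt / total volume:
Initial salt = 377,000,000×16.67 = 6,284,590,000
After stage 1: salt = 6,284,590,000 + 13,400,000×28.01 = 6,659,924,000; volume = 390,400,000 m³; S = 17.059 ppt
After stage 2: salt = 6,659,924,000 + 240,000,000×28 = 13,379,924,000; volume = 630,400,000 m³; S = 21.224 ppt
After stage 3: salt = 13,379,924,000 + 381,000,000×0.16 = 13,440,884,000; volume = 1,011,400,000 m³
S = 13,440,884,000 / 1,011,400,000 = 13.2894 ppt

13.29 ppt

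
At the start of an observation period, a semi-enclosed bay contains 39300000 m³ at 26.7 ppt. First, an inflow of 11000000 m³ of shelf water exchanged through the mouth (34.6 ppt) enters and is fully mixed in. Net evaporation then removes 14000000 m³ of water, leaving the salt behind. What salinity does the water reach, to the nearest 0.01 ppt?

39.39 ppt

After mixing: salt = 39,300,000×26.7 + 11,000,000×34.6 = 1,429,910,000; volume = 50,300,000 m³
After evaporation: salt unchanged = 1,429,910,000; volume = 50,300,000 − 14,000,000 = 36,300,000 m³
S = 1,429,910,000 / 36,300,000 = 39.3915 ppt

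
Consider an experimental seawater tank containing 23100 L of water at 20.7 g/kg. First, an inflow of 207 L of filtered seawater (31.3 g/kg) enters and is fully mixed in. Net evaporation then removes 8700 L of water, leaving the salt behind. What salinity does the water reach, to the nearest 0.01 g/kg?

After mixing: salt = 23,100×20.7 + 207×31.3 = 484,649.1; volume = 23,307 L
After evaporation: salt unchanged = 484,649.1; volume = 23,307 − 8,700 = 14,607 L
S = 484,649.1 / 14,607 = 33.1792 g/kg

33.18 g/kg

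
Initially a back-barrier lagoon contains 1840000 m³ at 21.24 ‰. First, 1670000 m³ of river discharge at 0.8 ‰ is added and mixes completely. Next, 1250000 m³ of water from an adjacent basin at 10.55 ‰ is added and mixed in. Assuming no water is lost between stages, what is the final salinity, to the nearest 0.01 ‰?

11.26 ‰

Mass of salt is conserved:
Initial salt = 1,840,000×21.24 = 39,081,600
After stage 1: salt = 39,081,600 + 1,670,000×0.8 = 40,417,600; volume = 3,510,000 m³; S = 11.515 ‰
After stage 2: salt = 40,417,600 + 1,250,000×10.55 = 53,605,100; volume = 4,760,000 m³
S = 53,605,100 / 4,760,000 = 11.2616 ‰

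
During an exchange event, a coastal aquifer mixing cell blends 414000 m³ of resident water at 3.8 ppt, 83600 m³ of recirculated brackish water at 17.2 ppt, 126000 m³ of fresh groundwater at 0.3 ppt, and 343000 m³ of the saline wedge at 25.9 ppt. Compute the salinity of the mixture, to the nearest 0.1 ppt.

Weighted by volume,
salt = 414,000×3.8 + 83,600×17.2 + 126,000×0.3 + 343,000×25.9 = 1,573,200 + 1,437,920 + 37,800 + 8,883,700 = 11,932,620
volume = 414,000 + 83,600 + 126,000 + 343,000 = 966,600 m³
S = 11,932,620 / 966,600 = 12.345 ppt

12.3 ppt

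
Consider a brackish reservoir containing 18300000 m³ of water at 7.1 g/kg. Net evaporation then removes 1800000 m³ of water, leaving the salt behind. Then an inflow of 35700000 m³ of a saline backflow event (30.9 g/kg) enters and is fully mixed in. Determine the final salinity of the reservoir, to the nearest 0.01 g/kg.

23.62 g/kg

After evaporation: salt = 18,300,000×7.1 = 129,930,000; volume = 18,300,000 − 1,800,000 = 16,500,000 m³
After mixing: salt = 129,930,000 + 35,700,000×30.9 = 1,233,060,000; volume = 16,500,000 + 35,700,000 = 52,200,000 m³
S = 1,233,060,000 / 52,200,000 = 23.6218 g/kg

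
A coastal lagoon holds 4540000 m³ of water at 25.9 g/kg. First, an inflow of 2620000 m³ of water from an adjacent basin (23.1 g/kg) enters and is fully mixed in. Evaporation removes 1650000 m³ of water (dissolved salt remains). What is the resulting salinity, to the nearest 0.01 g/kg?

32.32 g/kg

After mixing: salt = 4,540,000×25.9 + 2,620,000×23.1 = 178,108,000; volume = 7,160,000 m³
After evaporation: salt unchanged = 178,108,000; volume = 7,160,000 − 1,650,000 = 5,510,000 m³
S = 178,108,000 / 5,510,000 = 32.3245 g/kg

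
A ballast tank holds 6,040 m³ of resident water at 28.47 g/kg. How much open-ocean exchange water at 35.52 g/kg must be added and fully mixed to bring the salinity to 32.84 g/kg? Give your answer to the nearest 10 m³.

9850 m³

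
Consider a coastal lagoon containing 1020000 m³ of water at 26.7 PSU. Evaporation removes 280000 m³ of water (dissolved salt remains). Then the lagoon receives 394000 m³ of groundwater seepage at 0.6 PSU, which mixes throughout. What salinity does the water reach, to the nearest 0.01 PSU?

24.22 PSU

After evaporation: salt = 1,020,000×26.7 = 27,234,000; volume = 1,020,000 − 280,000 = 740,000 m³
After mixing: salt = 27,234,000 + 394,000×0.6 = 27,470,400; volume = 740,000 + 394,000 = 1,134,000 m³
S = 27,470,400 / 1,134,000 = 24.2243 PSU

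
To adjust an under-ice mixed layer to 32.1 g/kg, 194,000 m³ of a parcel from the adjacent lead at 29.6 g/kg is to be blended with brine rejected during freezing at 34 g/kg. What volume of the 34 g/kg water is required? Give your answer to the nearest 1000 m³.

255000 m³

Salt balance: 194,000×29.6 + V×34 = (194,000+V)×32.1
5,742,400 + 34V = 6,227,400 + 32.1V
485,000 = 1.9V
V = 255,263.16 m³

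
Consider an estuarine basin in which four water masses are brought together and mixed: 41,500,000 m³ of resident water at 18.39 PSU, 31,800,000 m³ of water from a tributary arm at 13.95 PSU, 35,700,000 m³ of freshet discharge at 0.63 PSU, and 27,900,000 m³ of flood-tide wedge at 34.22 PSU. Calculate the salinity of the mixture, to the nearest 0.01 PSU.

15.95 PSU

By conservation of dissolved salt,
salt = 41,500,000×18.39 + 31,800,000×13.95 + 35,700,000×0.63 + 27,900,000×34.22 = 763,185,000 + 443,610,000 + 22,491,000 + 954,738,000 = 2,184,024,000
volume = 41,500,000 + 31,800,000 + 35,700,000 + 27,900,000 = 136,900,000 m³
S = 2,184,024,000 / 136,900,000 = 15.9534 PSU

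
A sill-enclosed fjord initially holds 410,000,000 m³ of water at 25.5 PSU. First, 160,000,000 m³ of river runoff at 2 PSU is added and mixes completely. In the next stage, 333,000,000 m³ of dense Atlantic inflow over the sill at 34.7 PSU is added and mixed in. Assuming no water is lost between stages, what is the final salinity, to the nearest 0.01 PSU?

By conservation of dissolved salt,
Initial salt = 410,000,000×25.5 = 10,455,000,000
After stage 1: salt = 10,455,000,000 + 160,000,000×2 = 10,775,000,000; volume = 570,000,000 m³; S = 18.904 PSU
After stage 2: salt = 10,775,000,000 + 333,000,000×34.7 = 22,330,100,000; volume = 903,000,000 m³
S = 22,330,100,000 / 903,000,000 = 24.7288 PSU

24.73 PSU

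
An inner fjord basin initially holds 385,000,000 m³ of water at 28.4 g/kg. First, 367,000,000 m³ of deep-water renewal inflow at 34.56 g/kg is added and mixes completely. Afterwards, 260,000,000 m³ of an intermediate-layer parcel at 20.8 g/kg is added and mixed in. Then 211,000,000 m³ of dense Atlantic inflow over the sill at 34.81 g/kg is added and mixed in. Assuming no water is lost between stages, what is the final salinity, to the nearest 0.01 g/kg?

29.74 g/kg

Mass of salt is conserved:
Initial salt = 385,000,000×28.4 = 10,934,000,000
After stage 1: salt = 10,934,000,000 + 367,000,000×34.56 = 23,617,520,000; volume = 752,000,000 m³; S = 31.406 g/kg
After stage 2: salt = 23,617,520,000 + 260,000,000×20.8 = 29,025,520,000; volume = 1,012,000,000 m³; S = 28.681 g/kg
After stage 3: salt = 29,025,520,000 + 211,000,000×34.81 = 36,370,430,000; volume = 1,223,000,000 m³
S = 36,370,430,000 / 1,223,000,000 = 29.7387 g/kg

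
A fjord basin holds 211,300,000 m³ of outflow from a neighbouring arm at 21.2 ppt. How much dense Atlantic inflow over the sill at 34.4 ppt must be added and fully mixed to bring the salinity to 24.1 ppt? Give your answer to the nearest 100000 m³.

59500000 m³

Salt balance: 211,300,000×21.2 + V×34.4 = (211,300,000+V)×24.1
4,479,560,000 + 34.4V = 5,092,330,000 + 24.1V
612,770,000 = 10.3V
V = 59,492,233.01 m³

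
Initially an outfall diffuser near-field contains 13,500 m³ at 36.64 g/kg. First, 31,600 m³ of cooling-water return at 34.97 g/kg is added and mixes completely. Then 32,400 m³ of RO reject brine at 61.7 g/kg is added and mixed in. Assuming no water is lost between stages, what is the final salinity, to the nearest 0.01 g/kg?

46.44 g/kg

Mass of salt is conserved:
Initial salt = 13,500×36.64 = 494,640
After stage 1: salt = 494,640 + 31,600×34.97 = 1,599,692; volume = 45,100 m³; S = 35.47 g/kg
After stage 2: salt = 1,599,692 + 32,400×61.7 = 3,598,772; volume = 77,500 m³
S = 3,598,772 / 77,500 = 46.4358 g/kg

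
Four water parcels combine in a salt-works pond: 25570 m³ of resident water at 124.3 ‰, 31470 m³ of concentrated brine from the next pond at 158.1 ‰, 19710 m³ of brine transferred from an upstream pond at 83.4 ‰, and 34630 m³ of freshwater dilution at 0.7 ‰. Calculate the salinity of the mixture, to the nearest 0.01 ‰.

88.18 ‰

Salt balance:
salt = 25,570×124.3 + 31,470×158.1 + 19,710×83.4 + 34,630×0.7 = 3,178,351 + 4,975,407 + 1,643,814 + 24,241 = 9,821,813
volume = 25,570 + 31,470 + 19,710 + 34,630 = 111,380 m³
S = 9,821,813 / 111,380 = 88.1829 ‰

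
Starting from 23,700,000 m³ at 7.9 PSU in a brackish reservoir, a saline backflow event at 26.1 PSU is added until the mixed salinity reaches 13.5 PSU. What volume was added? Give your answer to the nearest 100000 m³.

Salt balance: 23,700,000×7.9 + V×26.1 = (23,700,000+V)×13.5
187,230,000 + 26.1V = 319,950,000 + 13.5V
132,720,000 = 12.6V
V = 10,533,333.33 m³

10500000 m³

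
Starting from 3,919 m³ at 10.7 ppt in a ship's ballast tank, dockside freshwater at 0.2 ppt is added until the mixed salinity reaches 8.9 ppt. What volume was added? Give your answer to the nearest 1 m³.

811 m³

Salt balance: 3,919×10.7 + V×0.2 = (3,919+V)×8.9
41,933.3 + 0.2V = 34,879.1 + 8.9V
7,054.2 = 8.7V
V = 810.83 m³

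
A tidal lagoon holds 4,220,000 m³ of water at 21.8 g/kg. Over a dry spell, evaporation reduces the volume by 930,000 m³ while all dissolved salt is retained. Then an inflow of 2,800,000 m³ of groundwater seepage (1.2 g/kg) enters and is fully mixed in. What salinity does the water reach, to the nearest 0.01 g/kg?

After evaporation: salt = 4,220,000×21.8 = 91,996,000; volume = 4,220,000 − 930,000 = 3,290,000 m³
After mixing: salt = 91,996,000 + 2,800,000×1.2 = 95,356,000; volume = 3,290,000 + 2,800,000 = 6,090,000 m³
S = 95,356,000 / 6,090,000 = 15.6578 g/kg

15.66 g/kg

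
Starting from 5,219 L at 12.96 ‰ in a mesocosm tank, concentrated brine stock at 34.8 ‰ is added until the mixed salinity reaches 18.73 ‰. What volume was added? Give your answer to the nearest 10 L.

Salt balance: 5,219×12.96 + V×34.8 = (5,219+V)×18.73
67,638.24 + 34.8V = 97,751.87 + 18.73V
30,113.63 = 16.07V
V = 1,873.9 L

1870 L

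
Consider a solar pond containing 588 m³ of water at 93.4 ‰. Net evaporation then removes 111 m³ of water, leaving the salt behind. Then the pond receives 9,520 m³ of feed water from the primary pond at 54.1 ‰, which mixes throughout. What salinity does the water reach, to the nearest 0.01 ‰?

After evaporation: salt = 588×93.4 = 54,919.2; volume = 588 − 111 = 477 m³
After mixing: salt = 54,919.2 + 9,520×54.1 = 569,951.2; volume = 477 + 9,520 = 9,997 m³
S = 569,951.2 / 9,997 = 57.0122 ‰

57.01 ‰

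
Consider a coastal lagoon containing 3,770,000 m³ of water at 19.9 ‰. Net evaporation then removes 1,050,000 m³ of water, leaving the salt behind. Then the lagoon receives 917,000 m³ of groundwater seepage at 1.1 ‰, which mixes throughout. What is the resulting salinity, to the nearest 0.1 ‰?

After evaporation: salt = 3,770,000×19.9 = 75,023,000; volume = 3,770,000 − 1,050,000 = 2,720,000 m³
After mixing: salt = 75,023,000 + 917,000×1.1 = 76,031,700; volume = 2,720,000 + 917,000 = 3,637,000 m³
S = 76,031,700 / 3,637,000 = 20.9051 ‰

20.9 ‰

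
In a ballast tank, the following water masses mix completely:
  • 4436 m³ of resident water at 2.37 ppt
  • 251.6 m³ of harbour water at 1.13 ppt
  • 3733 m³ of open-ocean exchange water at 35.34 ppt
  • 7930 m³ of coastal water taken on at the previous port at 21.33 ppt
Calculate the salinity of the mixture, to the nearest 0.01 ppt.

19.07 ppt

Conserving salt mass:
salt = 4,436×2.37 + 251.6×1.13 + 3,733×35.34 + 7,930×21.33 = 10,513.32 + 284.308 + 131,924.22 + 169,146.9 = 311,868.748
volume = 4,436 + 251.6 + 3,733 + 7,930 = 16,350.6 m³
S = 311,868.748 / 16,350.6 = 19.0738 ppt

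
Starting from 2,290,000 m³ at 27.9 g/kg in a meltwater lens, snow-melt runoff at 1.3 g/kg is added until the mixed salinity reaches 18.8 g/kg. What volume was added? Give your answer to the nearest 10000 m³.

1190000 m³

Salt balance: 2,290,000×27.9 + V×1.3 = (2,290,000+V)×18.8
63,891,000 + 1.3V = 43,052,000 + 18.8V
20,839,000 = 17.5V
V = 1,190,800 m³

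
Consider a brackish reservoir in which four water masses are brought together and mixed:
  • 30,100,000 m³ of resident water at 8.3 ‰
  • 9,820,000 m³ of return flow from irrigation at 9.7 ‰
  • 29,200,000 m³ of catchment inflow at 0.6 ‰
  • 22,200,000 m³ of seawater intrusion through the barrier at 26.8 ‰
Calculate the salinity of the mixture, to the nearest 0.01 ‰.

10.49 ‰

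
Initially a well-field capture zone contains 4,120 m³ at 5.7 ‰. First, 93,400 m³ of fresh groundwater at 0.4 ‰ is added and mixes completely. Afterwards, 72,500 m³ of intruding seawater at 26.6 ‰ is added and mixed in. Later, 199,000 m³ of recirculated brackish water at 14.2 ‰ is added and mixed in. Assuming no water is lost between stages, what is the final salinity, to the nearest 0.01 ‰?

13.05 ‰

Mass of salt is conserved:
Initial salt = 4,120×5.7 = 23,484
After stage 1: salt = 23,484 + 93,400×0.4 = 60,844; volume = 97,520 m³; S = 0.624 ‰
After stage 2: salt = 60,844 + 72,500×26.6 = 1,989,344; volume = 170,020 m³; S = 11.701 ‰
After stage 3: salt = 1,989,344 + 199,000×14.2 = 4,815,144; volume = 369,020 m³
S = 4,815,144 / 369,020 = 13.0485 ‰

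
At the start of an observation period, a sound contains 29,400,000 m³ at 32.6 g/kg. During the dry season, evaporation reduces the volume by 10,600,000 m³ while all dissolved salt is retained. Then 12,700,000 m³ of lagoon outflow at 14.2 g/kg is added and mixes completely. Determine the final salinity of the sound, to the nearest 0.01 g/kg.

After evaporation: salt = 29,400,000×32.6 = 958,440,000; volume = 29,400,000 − 10,600,000 = 18,800,000 m³
After mixing: salt = 958,440,000 + 12,700,000×14.2 = 1,138,780,000; volume = 18,800,000 + 12,700,000 = 31,500,000 m³
S = 1,138,780,000 / 31,500,000 = 36.1517 g/kg

36.15 g/kg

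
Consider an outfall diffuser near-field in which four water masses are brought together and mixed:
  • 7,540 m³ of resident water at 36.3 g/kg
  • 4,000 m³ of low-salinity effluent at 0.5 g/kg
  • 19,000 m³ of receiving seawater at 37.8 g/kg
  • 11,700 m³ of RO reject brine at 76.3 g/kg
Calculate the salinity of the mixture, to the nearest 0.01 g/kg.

44.66 g/kg

Total salt / total volume:
salt = 7,540×36.3 + 4,000×0.5 + 19,000×37.8 + 11,700×76.3 = 273,702 + 2,000 + 718,200 + 892,710 = 1,886,612
volume = 7,540 + 4,000 + 19,000 + 11,700 = 42,240 m³
S = 1,886,612 / 42,240 = 44.6641 g/kg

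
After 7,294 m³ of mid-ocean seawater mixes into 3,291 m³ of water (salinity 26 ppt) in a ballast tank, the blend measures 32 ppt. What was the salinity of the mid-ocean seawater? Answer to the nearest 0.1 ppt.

34.7 ppt

Salt balance: 3,291×26 + 7,294×S = 10,585×32
85,566 + 7,294·S = 338,720
S = (338,720 − 85,566) / 7,294 = 34.7072 ppt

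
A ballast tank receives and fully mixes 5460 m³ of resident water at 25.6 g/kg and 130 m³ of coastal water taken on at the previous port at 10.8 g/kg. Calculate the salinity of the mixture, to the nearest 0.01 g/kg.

By conservation of dissolved salt,
salt = 5,460×25.6 + 130×10.8 = 139,776 + 1,404 = 141,180
volume = 5,460 + 130 = 5,590 m³
S = 141,180 / 5,590 = 25.2558 g/kg

25.26 g/kg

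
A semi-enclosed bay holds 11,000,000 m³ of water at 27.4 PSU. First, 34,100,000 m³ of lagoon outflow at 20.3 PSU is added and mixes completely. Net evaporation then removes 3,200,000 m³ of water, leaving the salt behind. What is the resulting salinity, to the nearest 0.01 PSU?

23.71 PSU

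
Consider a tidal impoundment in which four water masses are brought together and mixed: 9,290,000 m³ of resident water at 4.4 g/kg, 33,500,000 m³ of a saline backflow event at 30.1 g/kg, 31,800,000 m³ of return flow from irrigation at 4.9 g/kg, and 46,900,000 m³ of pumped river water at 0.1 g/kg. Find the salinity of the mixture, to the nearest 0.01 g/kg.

Conserving salt mass:
salt = 9,290,000×4.4 + 33,500,000×30.1 + 31,800,000×4.9 + 46,900,000×0.1 = 40,876,000 + 1,008,350,000 + 155,820,000 + 4,690,000 = 1,209,736,000
volume = 9,290,000 + 33,500,000 + 31,800,000 + 46,900,000 = 121,490,000 m³
S = 1,209,736,000 / 121,490,000 = 9.9575 g/kg

9.96 g/kg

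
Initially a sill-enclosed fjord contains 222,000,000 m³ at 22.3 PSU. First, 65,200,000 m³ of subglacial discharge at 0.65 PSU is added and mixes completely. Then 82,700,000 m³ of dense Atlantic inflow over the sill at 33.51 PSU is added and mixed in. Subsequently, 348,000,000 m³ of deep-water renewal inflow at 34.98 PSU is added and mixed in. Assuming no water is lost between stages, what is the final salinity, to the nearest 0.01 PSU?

27.77 PSU

Salt balance:
Initial salt = 222,000,000×22.3 = 4,950,600,000
After stage 1: salt = 4,950,600,000 + 65,200,000×0.65 = 4,992,980,000; volume = 287,200,000 m³; S = 17.385 PSU
After stage 2: salt = 4,992,980,000 + 82,700,000×33.51 = 7,764,257,000; volume = 369,900,000 m³; S = 20.99 PSU
After stage 3: salt = 7,764,257,000 + 348,000,000×34.98 = 19,937,297,000; volume = 717,900,000 m³
S = 19,937,297,000 / 717,900,000 = 27.7717 PSU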